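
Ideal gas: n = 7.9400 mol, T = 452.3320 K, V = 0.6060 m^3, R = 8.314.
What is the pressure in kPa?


P = nRT/V = 7.9400 * 8.314 * 452.3320 / 0.6060
= 29859.8647 / 0.6060 = 49273.7041 Pa = 49.2737 kPa

49.2737 kPa


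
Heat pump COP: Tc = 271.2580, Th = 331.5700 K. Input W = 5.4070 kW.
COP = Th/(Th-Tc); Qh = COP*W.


COP = 331.5700 / 60.3120 = 5.4976
Qh = 5.4976 * 5.4070 = 29.7254 kW

COP = 5.4976, Qh = 29.7254 kW


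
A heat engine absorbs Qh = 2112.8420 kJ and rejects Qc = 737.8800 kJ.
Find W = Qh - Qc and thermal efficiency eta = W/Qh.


W = 2112.8420 - 737.8800 = 1374.9620 kJ
eta = 1374.9620 / 2112.8420 = 0.6508 = 65.0764%

W = 1374.9620 kJ, eta = 65.0764%


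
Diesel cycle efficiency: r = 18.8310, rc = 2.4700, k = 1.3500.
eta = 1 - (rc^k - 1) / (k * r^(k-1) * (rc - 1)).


r^(k-1) = 2.7939
rc^k = 3.3895
eta = 0.5690 = 56.9019%

56.9019%


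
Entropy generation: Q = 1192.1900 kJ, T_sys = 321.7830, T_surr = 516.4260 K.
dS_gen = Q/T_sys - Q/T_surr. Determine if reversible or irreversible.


dS_sys = 1192.1900/321.7830 = 3.7050 kJ/K
dS_surr = -1192.1900/516.4260 = -2.3085 kJ/K
dS_gen = 3.7050 - 2.3085 = 1.3964 kJ/K (irreversible)

dS_gen = 1.3964 kJ/K, irreversible


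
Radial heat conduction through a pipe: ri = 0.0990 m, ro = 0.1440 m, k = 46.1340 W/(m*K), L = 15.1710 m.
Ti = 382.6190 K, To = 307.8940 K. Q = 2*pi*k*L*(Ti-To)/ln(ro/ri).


dT = 74.7250 K
ln(ro/ri) = 0.3747
Q = 2*pi*46.1340*15.1710*74.7250 / 0.3747 = 877010.9404 W

877010.9404 W


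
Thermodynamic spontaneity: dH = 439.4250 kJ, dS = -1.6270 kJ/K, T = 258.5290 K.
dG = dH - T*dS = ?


T*dS = 258.5290 * -1.6270 = -420.6267 kJ
dG = 439.4250 + 420.6267 = 860.0517 kJ (non-spontaneous)

dG = 860.0517 kJ, non-spontaneous


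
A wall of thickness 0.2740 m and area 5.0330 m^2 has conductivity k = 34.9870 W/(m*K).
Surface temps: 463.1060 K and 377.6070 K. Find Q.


dT = 85.4990 K
Q = 34.9870 * 5.0330 * 85.4990 / 0.2740 = 54947.0154 W

54947.0154 W


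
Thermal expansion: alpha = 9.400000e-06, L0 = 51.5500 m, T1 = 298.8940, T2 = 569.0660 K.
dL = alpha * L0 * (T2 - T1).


dT = 270.1720 K
dL = 9.400000e-06 * 51.5500 * 270.1720 = 0.130917 m
L_final = 51.680917 m

dL = 0.130917 m


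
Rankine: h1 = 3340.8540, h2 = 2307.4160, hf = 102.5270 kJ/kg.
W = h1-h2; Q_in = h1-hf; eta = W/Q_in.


W = 1033.4380 kJ/kg
Q_in = 3238.3270 kJ/kg
eta = 0.3191 = 31.9127%

eta = 31.9127%


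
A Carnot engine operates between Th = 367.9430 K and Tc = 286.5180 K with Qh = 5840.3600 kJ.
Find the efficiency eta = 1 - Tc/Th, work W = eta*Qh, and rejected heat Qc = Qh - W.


eta = 1 - 286.5180/367.9430 = 0.2213
W = 0.2213 * 5840.3600 = 1292.4592 kJ
Qc = 5840.3600 - 1292.4592 = 4547.9008 kJ

eta = 22.1298%, W = 1292.4592 kJ, Qc = 4547.9008 kJ


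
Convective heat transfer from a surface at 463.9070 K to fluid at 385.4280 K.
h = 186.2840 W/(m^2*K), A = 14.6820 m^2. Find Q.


dT = 78.4790 K
Q = 186.2840 * 14.6820 * 78.4790 = 214641.7671 W

214641.7671 W


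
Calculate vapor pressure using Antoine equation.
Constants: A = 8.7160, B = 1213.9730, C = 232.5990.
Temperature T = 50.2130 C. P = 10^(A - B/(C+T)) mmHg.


C+T = 282.8120
B/(C+T) = 4.2925
log10(P) = 8.7160 - 4.2925 = 4.4235
P = 10^4.4235 = 26514.9734 mmHg

26514.9734 mmHg


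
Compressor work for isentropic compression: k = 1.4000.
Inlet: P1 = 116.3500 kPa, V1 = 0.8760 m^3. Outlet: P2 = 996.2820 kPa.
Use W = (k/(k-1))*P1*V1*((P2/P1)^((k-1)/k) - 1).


(k-1)/k = 0.2857
(P2/P1)^exp = 1.8470
W = 3.5000 * 116.3500 * 0.8760 * (1.8470 - 1) = 302.1416 kJ

302.1416 kJ


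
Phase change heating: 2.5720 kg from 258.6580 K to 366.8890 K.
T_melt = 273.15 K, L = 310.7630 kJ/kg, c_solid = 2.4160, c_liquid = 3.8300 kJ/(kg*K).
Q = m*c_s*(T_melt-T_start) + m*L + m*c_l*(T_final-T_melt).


Q1 (sensible, solid) = 2.5720 * 2.4160 * 14.4920 = 90.0526 kJ
Q2 (latent) = 2.5720 * 310.7630 = 799.2824 kJ
Q3 (sensible, liquid) = 2.5720 * 3.8300 * 93.7390 = 923.4004 kJ
Q_total = 1812.7354 kJ

1812.7354 kJ


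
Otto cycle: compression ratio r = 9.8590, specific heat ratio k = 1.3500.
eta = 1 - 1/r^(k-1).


r^(k-1) = 2.2276
eta = 1 - 1/2.2276 = 0.5511 = 55.1091%

55.1091%


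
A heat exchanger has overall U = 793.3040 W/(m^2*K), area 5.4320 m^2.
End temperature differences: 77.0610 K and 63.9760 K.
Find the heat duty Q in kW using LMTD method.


LMTD = 70.3157 K
Q = 793.3040 * 5.4320 * 70.3157 = 303006.3452 W = 303.0063 kW

303.0063 kW


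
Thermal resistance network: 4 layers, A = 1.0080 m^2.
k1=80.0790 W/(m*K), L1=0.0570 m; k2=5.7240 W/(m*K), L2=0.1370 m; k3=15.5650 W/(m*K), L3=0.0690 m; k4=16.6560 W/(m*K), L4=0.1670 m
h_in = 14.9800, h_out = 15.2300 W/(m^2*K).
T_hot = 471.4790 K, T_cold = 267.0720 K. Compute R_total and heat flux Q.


R_conv_in = 1/(14.9800*1.0080) = 0.0662
R_1 = 0.0570/(80.0790*1.0080) = 0.0007
R_2 = 0.1370/(5.7240*1.0080) = 0.0237
R_3 = 0.0690/(15.5650*1.0080) = 0.0044
R_4 = 0.1670/(16.6560*1.0080) = 0.0099
R_conv_out = 1/(15.2300*1.0080) = 0.0651
R_total = 0.1702 K/W
Q = 204.4070 / 0.1702 = 1201.2647 W

R_total = 0.1702 K/W, Q = 1201.2647 W


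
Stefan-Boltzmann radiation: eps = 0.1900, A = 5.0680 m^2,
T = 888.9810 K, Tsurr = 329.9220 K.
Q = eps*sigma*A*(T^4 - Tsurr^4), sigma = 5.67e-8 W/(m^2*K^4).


T^4 = 6.2455e+11
Tsurr^4 = 1.1848e+10
Q = 0.1900 * 5.67e-8 * 5.0680 * 6.1271e+11 = 33452.2488 W

33452.2488 W


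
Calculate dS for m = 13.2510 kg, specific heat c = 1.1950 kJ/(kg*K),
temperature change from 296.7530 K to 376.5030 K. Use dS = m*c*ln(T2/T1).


T2/T1 = 1.2687
ln(T2/T1) = 0.2380
dS = 13.2510 * 1.1950 * 0.2380 = 3.7691 kJ/K

3.7691 kJ/K


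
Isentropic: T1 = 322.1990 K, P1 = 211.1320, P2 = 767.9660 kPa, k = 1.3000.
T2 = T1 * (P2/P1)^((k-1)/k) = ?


(k-1)/k = 0.2308
(P2/P1)^exp = 1.3471
T2 = 322.1990 * 1.3471 = 434.0470 K

434.0470 K


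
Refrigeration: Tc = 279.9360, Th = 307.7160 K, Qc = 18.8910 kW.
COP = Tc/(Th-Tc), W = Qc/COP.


COP = 279.9360 / 27.7800 = 10.0769
W = 18.8910 / 10.0769 = 1.8747 kW

COP = 10.0769, W = 1.8747 kW


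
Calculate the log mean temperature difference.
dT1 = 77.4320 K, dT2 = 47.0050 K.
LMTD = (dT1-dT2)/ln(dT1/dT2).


dT1/dT2 = 1.6473
ln(dT1/dT2) = 0.4991
LMTD = 30.4270 / 0.4991 = 60.9581 K

60.9581 K


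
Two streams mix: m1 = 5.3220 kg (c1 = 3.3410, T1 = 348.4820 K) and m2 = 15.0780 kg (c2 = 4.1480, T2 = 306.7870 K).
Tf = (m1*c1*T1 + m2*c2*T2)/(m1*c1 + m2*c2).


num = 25383.8357
den = 80.3243
Tf = 316.0167 K

316.0167 K


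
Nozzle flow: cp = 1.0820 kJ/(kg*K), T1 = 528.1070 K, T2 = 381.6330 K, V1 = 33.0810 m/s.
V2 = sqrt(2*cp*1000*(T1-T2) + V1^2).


dT = 146.4740 K
2*cp*1000*dT = 316969.7360
V1^2 = 1094.3526
V2 = sqrt(318064.0886) = 563.9717 m/s

563.9717 m/s


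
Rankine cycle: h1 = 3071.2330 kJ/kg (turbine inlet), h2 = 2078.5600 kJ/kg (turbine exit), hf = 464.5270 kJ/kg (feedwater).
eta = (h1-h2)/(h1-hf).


W = 992.6730 kJ/kg
Q_in = 2606.7060 kJ/kg
eta = 0.3808 = 38.0815%

eta = 38.0815%


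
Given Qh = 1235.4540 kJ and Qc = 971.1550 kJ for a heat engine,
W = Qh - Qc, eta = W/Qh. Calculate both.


W = 1235.4540 - 971.1550 = 264.2990 kJ
eta = 264.2990 / 1235.4540 = 0.2139 = 21.3929%

W = 264.2990 kJ, eta = 21.3929%


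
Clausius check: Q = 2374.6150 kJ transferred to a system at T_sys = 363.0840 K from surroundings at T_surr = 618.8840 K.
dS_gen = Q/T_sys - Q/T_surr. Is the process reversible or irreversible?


dS_sys = 2374.6150/363.0840 = 6.5401 kJ/K
dS_surr = -2374.6150/618.8840 = -3.8369 kJ/K
dS_gen = 6.5401 - 3.8369 = 2.7032 kJ/K (irreversible)

dS_gen = 2.7032 kJ/K, irreversible


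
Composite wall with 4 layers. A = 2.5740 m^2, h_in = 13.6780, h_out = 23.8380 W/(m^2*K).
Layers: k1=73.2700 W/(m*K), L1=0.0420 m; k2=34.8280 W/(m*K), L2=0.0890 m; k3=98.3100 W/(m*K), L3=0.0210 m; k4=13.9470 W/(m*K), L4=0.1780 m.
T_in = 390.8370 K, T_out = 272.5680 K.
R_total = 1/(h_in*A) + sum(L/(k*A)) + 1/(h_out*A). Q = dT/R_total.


R_conv_in = 1/(13.6780*2.5740) = 0.0284
R_1 = 0.0420/(73.2700*2.5740) = 0.0002
R_2 = 0.0890/(34.8280*2.5740) = 0.0010
R_3 = 0.0210/(98.3100*2.5740) = 8.2988e-05
R_4 = 0.1780/(13.9470*2.5740) = 0.0050
R_conv_out = 1/(23.8380*2.5740) = 0.0163
R_total = 0.0510 K/W
Q = 118.2690 / 0.0510 = 2320.9310 W

R_total = 0.0510 K/W, Q = 2320.9310 W


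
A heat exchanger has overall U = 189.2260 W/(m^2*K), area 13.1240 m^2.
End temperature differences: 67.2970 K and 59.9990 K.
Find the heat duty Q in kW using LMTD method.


LMTD = 63.5782 K
Q = 189.2260 * 13.1240 * 63.5782 = 157890.2436 W = 157.8902 kW

157.8902 kW


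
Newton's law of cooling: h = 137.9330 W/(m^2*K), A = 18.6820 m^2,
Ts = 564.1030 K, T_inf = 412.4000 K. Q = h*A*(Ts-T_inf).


dT = 151.7030 K
Q = 137.9330 * 18.6820 * 151.7030 = 390918.0458 W

390918.0458 W


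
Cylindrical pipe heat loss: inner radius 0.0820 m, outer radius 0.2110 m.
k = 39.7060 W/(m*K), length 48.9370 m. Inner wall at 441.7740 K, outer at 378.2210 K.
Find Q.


dT = 63.5530 K
ln(ro/ri) = 0.9451
Q = 2*pi*39.7060*48.9370*63.5530 / 0.9451 = 820944.4535 W

820944.4535 W


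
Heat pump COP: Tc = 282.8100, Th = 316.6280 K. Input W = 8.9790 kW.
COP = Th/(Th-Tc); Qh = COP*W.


COP = 316.6280 / 33.8180 = 9.3627
Qh = 9.3627 * 8.9790 = 84.0677 kW

COP = 9.3627, Qh = 84.0677 kW


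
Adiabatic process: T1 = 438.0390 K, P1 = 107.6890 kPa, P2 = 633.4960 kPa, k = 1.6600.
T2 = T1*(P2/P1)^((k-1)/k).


(k-1)/k = 0.3976
(P2/P1)^exp = 2.0229
T2 = 438.0390 * 2.0229 = 886.1095 K

886.1095 K


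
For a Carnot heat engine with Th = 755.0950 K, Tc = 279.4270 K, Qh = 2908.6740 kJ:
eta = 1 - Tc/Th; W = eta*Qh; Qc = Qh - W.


eta = 1 - 279.4270/755.0950 = 0.6299
W = 0.6299 * 2908.6740 = 1832.3034 kJ
Qc = 2908.6740 - 1832.3034 = 1076.3706 kJ

eta = 62.9945%, W = 1832.3034 kJ, Qc = 1076.3706 kJ


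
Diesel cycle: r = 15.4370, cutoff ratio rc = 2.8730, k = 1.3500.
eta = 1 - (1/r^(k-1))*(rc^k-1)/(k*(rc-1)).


r^(k-1) = 2.6061
rc^k = 4.1567
eta = 0.5210 = 52.0961%

52.0961%


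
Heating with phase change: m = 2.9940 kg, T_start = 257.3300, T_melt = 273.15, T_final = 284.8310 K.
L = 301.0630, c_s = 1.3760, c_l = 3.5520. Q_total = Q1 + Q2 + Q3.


Q1 (sensible, solid) = 2.9940 * 1.3760 * 15.8200 = 65.1744 kJ
Q2 (latent) = 2.9940 * 301.0630 = 901.3826 kJ
Q3 (sensible, liquid) = 2.9940 * 3.5520 * 11.6810 = 124.2238 kJ
Q_total = 1090.7808 kJ

1090.7808 kJ


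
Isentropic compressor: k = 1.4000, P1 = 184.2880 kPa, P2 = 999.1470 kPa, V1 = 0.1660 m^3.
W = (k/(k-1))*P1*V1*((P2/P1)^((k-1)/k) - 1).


(k-1)/k = 0.2857
(P2/P1)^exp = 1.6209
W = 3.5000 * 184.2880 * 0.1660 * (1.6209 - 1) = 66.4789 kJ

66.4789 kJ


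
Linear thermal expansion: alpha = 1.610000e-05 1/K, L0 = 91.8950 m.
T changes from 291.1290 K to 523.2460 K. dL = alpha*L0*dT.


dT = 232.1170 K
dL = 1.610000e-05 * 91.8950 * 232.1170 = 0.343419 m
L_final = 92.238419 m

dL = 0.343419 m


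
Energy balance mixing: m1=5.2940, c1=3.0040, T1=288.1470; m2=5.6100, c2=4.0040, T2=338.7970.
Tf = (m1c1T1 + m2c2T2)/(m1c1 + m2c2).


num = 12192.6597
den = 38.3656
Tf = 317.8017 K

317.8017 K


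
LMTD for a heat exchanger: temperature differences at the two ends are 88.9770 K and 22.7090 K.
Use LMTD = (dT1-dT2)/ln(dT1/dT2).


dT1/dT2 = 3.9181
ln(dT1/dT2) = 1.3656
LMTD = 66.2680 / 1.3656 = 48.5261 K

48.5261 K


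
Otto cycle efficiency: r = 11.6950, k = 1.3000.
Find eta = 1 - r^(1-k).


r^(k-1) = 2.0912
eta = 1 - 1/2.0912 = 0.5218 = 52.1811%

52.1811%


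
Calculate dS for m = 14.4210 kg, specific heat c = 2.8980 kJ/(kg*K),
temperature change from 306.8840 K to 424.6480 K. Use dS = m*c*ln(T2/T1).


T2/T1 = 1.3837
ln(T2/T1) = 0.3248
dS = 14.4210 * 2.8980 * 0.3248 = 13.5737 kJ/K

13.5737 kJ/K


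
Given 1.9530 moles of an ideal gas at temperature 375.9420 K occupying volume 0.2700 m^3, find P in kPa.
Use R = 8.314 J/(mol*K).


P = nRT/V = 1.9530 * 8.314 * 375.9420 / 0.2700
= 6104.2612 / 0.2700 = 22608.3749 Pa = 22.6084 kPa

22.6084 kPa


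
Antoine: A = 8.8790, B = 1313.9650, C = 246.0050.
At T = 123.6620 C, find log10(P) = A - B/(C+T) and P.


C+T = 369.6670
B/(C+T) = 3.5545
log10(P) = 8.8790 - 3.5545 = 5.3245
P = 10^5.3245 = 211127.2219 mmHg

211127.2219 mmHg


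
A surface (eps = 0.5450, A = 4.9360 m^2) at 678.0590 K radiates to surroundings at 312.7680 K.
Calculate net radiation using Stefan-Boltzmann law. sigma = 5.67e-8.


T^4 = 2.1138e+11
Tsurr^4 = 9.5695e+09
Q = 0.5450 * 5.67e-8 * 4.9360 * 2.0181e+11 = 30782.5648 W

30782.5648 W


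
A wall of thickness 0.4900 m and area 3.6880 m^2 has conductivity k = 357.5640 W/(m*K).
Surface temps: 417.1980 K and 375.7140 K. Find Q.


dT = 41.4840 K
Q = 357.5640 * 3.6880 * 41.4840 / 0.4900 = 111642.4208 W

111642.4208 W


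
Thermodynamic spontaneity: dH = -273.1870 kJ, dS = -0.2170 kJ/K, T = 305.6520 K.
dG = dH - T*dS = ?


T*dS = 305.6520 * -0.2170 = -66.3265 kJ
dG = -273.1870 + 66.3265 = -206.8605 kJ (spontaneous)

dG = -206.8605 kJ, spontaneous


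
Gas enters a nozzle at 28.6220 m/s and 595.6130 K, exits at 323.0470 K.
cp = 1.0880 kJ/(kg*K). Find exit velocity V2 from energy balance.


dT = 272.5660 K
2*cp*1000*dT = 593103.6160
V1^2 = 819.2189
V2 = sqrt(593922.8349) = 770.6639 m/s

770.6639 m/s


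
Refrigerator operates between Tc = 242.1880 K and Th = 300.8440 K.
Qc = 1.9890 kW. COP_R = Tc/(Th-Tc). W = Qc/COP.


COP = 242.1880 / 58.6560 = 4.1290
W = 1.9890 / 4.1290 = 0.4817 kW

COP = 4.1290, W = 0.4817 kW


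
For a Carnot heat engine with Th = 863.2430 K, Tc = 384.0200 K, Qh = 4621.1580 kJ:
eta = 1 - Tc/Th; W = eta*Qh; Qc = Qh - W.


eta = 1 - 384.0200/863.2430 = 0.5551
W = 0.5551 * 4621.1580 = 2565.4019 kJ
Qc = 4621.1580 - 2565.4019 = 2055.7561 kJ

eta = 55.5143%, W = 2565.4019 kJ, Qc = 2055.7561 kJ


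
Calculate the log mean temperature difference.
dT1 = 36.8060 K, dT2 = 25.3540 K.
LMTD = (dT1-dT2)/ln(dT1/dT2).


dT1/dT2 = 1.4517
ln(dT1/dT2) = 0.3727
LMTD = 11.4520 / 0.3727 = 30.7251 K

30.7251 K


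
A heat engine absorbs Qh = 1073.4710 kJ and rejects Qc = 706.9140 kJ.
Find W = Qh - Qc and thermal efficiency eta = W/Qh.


W = 1073.4710 - 706.9140 = 366.5570 kJ
eta = 366.5570 / 1073.4710 = 0.3415 = 34.1469%

W = 366.5570 kJ, eta = 34.1469%


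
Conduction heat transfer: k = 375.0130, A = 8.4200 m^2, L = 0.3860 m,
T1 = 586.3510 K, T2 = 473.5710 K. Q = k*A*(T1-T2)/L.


dT = 112.7800 K
Q = 375.0130 * 8.4200 * 112.7800 / 0.3860 = 922578.2251 W

922578.2251 W


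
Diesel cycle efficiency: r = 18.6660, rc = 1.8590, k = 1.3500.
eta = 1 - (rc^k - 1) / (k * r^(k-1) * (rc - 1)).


r^(k-1) = 2.7853
rc^k = 2.3095
eta = 0.5946 = 59.4560%

59.4560%


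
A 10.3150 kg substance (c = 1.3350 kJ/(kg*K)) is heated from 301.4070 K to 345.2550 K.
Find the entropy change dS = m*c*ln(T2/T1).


T2/T1 = 1.1455
ln(T2/T1) = 0.1358
dS = 10.3150 * 1.3350 * 0.1358 = 1.8703 kJ/K

1.8703 kJ/K


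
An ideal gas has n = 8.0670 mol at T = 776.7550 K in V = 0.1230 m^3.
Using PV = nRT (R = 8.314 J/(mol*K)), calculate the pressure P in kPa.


P = nRT/V = 8.0670 * 8.314 * 776.7550 / 0.1230
= 52096.2106 / 0.1230 = 423546.4277 Pa = 423.5464 kPa

423.5464 kPa


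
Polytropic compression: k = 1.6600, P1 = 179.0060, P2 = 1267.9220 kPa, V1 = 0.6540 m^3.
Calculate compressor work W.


(k-1)/k = 0.3976
(P2/P1)^exp = 2.1779
W = 2.5152 * 179.0060 * 0.6540 * (2.1779 - 1) = 346.8359 kJ

346.8359 kJ


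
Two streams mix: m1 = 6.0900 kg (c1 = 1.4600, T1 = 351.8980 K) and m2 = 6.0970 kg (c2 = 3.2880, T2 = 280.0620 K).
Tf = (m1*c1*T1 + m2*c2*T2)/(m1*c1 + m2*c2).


num = 8743.2509
den = 28.9383
Tf = 302.1338 K

302.1338 K


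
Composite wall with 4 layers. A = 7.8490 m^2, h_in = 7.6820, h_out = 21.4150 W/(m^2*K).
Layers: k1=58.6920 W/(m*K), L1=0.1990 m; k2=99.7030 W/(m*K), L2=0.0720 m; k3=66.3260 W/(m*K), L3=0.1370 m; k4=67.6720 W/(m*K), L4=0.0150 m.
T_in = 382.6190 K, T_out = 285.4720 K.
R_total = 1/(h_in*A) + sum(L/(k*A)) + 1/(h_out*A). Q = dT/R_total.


R_conv_in = 1/(7.6820*7.8490) = 0.0166
R_1 = 0.1990/(58.6920*7.8490) = 0.0004
R_2 = 0.0720/(99.7030*7.8490) = 9.2005e-05
R_3 = 0.1370/(66.3260*7.8490) = 0.0003
R_4 = 0.0150/(67.6720*7.8490) = 2.8240e-05
R_conv_out = 1/(21.4150*7.8490) = 0.0059
R_total = 0.0233 K/W
Q = 97.1470 / 0.0233 = 4160.5514 W

R_total = 0.0233 K/W, Q = 4160.5514 W


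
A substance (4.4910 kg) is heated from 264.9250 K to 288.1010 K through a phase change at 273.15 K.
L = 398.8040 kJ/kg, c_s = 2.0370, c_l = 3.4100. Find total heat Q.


Q1 (sensible, solid) = 4.4910 * 2.0370 * 8.2250 = 75.2437 kJ
Q2 (latent) = 4.4910 * 398.8040 = 1791.0288 kJ
Q3 (sensible, liquid) = 4.4910 * 3.4100 * 14.9510 = 228.9642 kJ
Q_total = 2095.2367 kJ

2095.2367 kJ


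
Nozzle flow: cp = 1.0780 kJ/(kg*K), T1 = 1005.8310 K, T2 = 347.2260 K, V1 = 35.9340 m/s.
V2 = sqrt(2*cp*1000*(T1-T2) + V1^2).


dT = 658.6050 K
2*cp*1000*dT = 1419952.3800
V1^2 = 1291.2524
V2 = sqrt(1421243.6324) = 1192.1592 m/s

1192.1592 m/s


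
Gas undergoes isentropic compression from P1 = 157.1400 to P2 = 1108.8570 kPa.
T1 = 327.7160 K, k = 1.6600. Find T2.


(k-1)/k = 0.3976
(P2/P1)^exp = 2.1747
T2 = 327.7160 * 2.1747 = 712.6698 K

712.6698 K


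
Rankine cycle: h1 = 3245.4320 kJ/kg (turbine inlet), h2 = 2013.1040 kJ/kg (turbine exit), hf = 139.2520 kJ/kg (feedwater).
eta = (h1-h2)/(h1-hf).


W = 1232.3280 kJ/kg
Q_in = 3106.1800 kJ/kg
eta = 0.3967 = 39.6734%

eta = 39.6734%


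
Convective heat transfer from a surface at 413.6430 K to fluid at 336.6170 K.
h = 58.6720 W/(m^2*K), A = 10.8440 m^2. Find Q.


dT = 77.0260 K
Q = 58.6720 * 10.8440 * 77.0260 = 49006.9582 W

49006.9582 W


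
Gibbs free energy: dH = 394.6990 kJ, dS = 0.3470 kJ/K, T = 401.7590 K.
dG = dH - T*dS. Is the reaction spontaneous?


T*dS = 401.7590 * 0.3470 = 139.4104 kJ
dG = 394.6990 - 139.4104 = 255.2886 kJ (non-spontaneous)

dG = 255.2886 kJ, non-spontaneous


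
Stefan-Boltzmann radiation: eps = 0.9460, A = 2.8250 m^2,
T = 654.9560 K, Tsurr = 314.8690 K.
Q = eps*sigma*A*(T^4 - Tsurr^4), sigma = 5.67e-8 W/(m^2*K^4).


T^4 = 1.8401e+11
Tsurr^4 = 9.8292e+09
Q = 0.9460 * 5.67e-8 * 2.8250 * 1.7418e+11 = 26393.7027 W

26393.7027 W


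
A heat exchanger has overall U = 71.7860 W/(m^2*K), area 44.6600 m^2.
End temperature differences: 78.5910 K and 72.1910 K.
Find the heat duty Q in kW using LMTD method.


LMTD = 75.3457 K
Q = 71.7860 * 44.6600 * 75.3457 = 241555.5184 W = 241.5555 kW

241.5555 kW


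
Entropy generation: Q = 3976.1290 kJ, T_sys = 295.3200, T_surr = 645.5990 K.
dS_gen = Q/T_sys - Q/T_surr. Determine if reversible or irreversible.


dS_sys = 3976.1290/295.3200 = 13.4638 kJ/K
dS_surr = -3976.1290/645.5990 = -6.1588 kJ/K
dS_gen = 13.4638 - 6.1588 = 7.3050 kJ/K (irreversible)

dS_gen = 7.3050 kJ/K, irreversible


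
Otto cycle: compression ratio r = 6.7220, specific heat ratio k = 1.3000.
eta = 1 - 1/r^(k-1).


r^(k-1) = 1.7711
eta = 1 - 1/1.7711 = 0.4354 = 43.5388%

43.5388%


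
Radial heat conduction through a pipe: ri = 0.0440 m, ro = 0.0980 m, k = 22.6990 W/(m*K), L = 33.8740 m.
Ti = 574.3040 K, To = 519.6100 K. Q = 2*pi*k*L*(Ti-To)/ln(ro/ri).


dT = 54.6940 K
ln(ro/ri) = 0.8008
Q = 2*pi*22.6990*33.8740*54.6940 / 0.8008 = 329974.7540 W

329974.7540 W


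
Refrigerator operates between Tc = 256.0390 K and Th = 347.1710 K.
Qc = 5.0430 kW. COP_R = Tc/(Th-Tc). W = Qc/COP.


COP = 256.0390 / 91.1320 = 2.8095
W = 5.0430 / 2.8095 = 1.7950 kW

COP = 2.8095, W = 1.7950 kW


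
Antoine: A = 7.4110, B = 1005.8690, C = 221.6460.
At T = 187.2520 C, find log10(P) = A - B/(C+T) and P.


C+T = 408.8980
B/(C+T) = 2.4600
log10(P) = 7.4110 - 2.4600 = 4.9510
P = 10^4.9510 = 89340.6499 mmHg

89340.6499 mmHg


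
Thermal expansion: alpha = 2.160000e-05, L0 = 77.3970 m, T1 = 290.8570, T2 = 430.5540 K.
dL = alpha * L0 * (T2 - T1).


dT = 139.6970 K
dL = 2.160000e-05 * 77.3970 * 139.6970 = 0.233542 m
L_final = 77.630542 m

dL = 0.233542 m


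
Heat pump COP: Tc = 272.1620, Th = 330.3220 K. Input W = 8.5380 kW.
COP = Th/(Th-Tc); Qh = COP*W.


COP = 330.3220 / 58.1600 = 5.6795
Qh = 5.6795 * 8.5380 = 48.4919 kW

COP = 5.6795, Qh = 48.4919 kW


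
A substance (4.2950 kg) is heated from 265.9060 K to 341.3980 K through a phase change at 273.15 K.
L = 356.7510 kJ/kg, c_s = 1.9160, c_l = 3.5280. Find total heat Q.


Q1 (sensible, solid) = 4.2950 * 1.9160 * 7.2440 = 59.6125 kJ
Q2 (latent) = 4.2950 * 356.7510 = 1532.2455 kJ
Q3 (sensible, liquid) = 4.2950 * 3.5280 * 68.2480 = 1034.1456 kJ
Q_total = 2626.0036 kJ

2626.0036 kJ


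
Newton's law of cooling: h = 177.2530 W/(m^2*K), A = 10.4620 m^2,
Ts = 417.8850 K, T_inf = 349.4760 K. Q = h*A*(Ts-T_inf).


dT = 68.4090 K
Q = 177.2530 * 10.4620 * 68.4090 = 126859.0784 W

126859.0784 W


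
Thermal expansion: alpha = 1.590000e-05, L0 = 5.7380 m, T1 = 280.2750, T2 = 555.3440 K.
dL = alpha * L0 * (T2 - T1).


dT = 275.0690 K
dL = 1.590000e-05 * 5.7380 * 275.0690 = 0.025096 m
L_final = 5.763096 m

dL = 0.025096 m


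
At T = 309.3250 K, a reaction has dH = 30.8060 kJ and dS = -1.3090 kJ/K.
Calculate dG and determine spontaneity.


T*dS = 309.3250 * -1.3090 = -404.9064 kJ
dG = 30.8060 + 404.9064 = 435.7124 kJ (non-spontaneous)

dG = 435.7124 kJ, non-spontaneous


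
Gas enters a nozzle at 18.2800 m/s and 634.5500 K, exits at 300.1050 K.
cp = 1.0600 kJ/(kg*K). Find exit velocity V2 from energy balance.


dT = 334.4450 K
2*cp*1000*dT = 709023.4000
V1^2 = 334.1584
V2 = sqrt(709357.5584) = 842.2337 m/s

842.2337 m/s


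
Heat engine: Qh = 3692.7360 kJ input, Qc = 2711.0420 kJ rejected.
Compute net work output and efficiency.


W = 3692.7360 - 2711.0420 = 981.6940 kJ
eta = 981.6940 / 3692.7360 = 0.2658 = 26.5845%

W = 981.6940 kJ, eta = 26.5845%


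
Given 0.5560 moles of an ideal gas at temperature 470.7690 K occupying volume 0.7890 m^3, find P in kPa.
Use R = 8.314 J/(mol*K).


P = nRT/V = 0.5560 * 8.314 * 470.7690 / 0.7890
= 2176.1692 / 0.7890 = 2758.1359 Pa = 2.7581 kPa

2.7581 kPa


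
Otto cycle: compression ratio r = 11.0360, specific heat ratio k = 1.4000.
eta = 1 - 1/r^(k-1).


r^(k-1) = 2.6129
eta = 1 - 1/2.6129 = 0.6173 = 61.7285%

61.7285%


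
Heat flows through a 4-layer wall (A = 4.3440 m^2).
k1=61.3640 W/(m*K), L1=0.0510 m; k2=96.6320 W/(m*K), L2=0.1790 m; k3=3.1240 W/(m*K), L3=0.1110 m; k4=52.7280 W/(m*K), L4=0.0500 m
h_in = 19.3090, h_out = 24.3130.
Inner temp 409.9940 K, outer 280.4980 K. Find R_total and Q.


R_conv_in = 1/(19.3090*4.3440) = 0.0119
R_1 = 0.0510/(61.3640*4.3440) = 0.0002
R_2 = 0.1790/(96.6320*4.3440) = 0.0004
R_3 = 0.1110/(3.1240*4.3440) = 0.0082
R_4 = 0.0500/(52.7280*4.3440) = 0.0002
R_conv_out = 1/(24.3130*4.3440) = 0.0095
R_total = 0.0304 K/W
Q = 129.4960 / 0.0304 = 4258.9271 W

R_total = 0.0304 K/W, Q = 4258.9271 W


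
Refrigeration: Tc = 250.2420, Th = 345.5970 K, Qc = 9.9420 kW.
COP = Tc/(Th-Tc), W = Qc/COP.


COP = 250.2420 / 95.3550 = 2.6243
W = 9.9420 / 2.6243 = 3.7884 kW

COP = 2.6243, W = 3.7884 kW


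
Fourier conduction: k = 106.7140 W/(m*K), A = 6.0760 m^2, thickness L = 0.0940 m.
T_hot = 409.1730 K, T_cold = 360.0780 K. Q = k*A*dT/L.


dT = 49.0950 K
Q = 106.7140 * 6.0760 * 49.0950 / 0.0940 = 338648.0467 W

338648.0467 W


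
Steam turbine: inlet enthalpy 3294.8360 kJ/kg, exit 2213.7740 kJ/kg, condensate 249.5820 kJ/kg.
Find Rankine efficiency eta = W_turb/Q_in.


W = 1081.0620 kJ/kg
Q_in = 3045.2540 kJ/kg
eta = 0.3550 = 35.4999%

eta = 35.4999%


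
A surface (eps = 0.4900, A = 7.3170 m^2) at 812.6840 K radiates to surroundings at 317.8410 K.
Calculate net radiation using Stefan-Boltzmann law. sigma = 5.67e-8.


T^4 = 4.3620e+11
Tsurr^4 = 1.0206e+10
Q = 0.4900 * 5.67e-8 * 7.3170 * 4.2600e+11 = 86599.8743 W

86599.8743 W


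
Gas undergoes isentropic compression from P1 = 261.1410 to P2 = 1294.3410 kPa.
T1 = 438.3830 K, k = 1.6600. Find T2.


(k-1)/k = 0.3976
(P2/P1)^exp = 1.8897
T2 = 438.3830 * 1.8897 = 828.4152 K

828.4152 K


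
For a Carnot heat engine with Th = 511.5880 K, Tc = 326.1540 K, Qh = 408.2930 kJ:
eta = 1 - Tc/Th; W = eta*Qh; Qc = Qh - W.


eta = 1 - 326.1540/511.5880 = 0.3625
W = 0.3625 * 408.2930 = 147.9929 kJ
Qc = 408.2930 - 147.9929 = 260.3001 kJ

eta = 36.2467%, W = 147.9929 kJ, Qc = 260.3001 kJ


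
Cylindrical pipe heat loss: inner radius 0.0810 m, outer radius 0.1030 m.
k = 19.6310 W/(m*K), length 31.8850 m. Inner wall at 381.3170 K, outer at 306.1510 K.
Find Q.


dT = 75.1660 K
ln(ro/ri) = 0.2403
Q = 2*pi*19.6310*31.8850*75.1660 / 0.2403 = 1230305.1160 W

1230305.1160 W


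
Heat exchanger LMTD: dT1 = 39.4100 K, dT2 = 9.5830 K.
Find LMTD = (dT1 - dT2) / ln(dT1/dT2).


dT1/dT2 = 4.1125
ln(dT1/dT2) = 1.4140
LMTD = 29.8270 / 1.4140 = 21.0936 K

21.0936 K


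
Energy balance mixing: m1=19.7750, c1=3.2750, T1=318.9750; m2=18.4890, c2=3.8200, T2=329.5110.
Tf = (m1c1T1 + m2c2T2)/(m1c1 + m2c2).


num = 43930.5141
den = 135.3911
Tf = 324.4712 K

324.4712 K


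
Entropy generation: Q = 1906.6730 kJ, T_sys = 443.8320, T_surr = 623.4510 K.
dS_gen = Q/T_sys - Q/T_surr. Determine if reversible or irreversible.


dS_sys = 1906.6730/443.8320 = 4.2959 kJ/K
dS_surr = -1906.6730/623.4510 = -3.0583 kJ/K
dS_gen = 4.2959 - 3.0583 = 1.2377 kJ/K (irreversible)

dS_gen = 1.2377 kJ/K, irreversible


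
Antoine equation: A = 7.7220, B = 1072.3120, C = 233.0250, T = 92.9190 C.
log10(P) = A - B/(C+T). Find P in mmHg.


C+T = 325.9440
B/(C+T) = 3.2899
log10(P) = 7.7220 - 3.2899 = 4.4321
P = 10^4.4321 = 27047.9439 mmHg

27047.9439 mmHg


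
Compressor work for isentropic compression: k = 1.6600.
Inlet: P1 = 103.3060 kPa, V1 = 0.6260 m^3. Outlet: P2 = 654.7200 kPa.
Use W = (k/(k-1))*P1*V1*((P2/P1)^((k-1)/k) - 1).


(k-1)/k = 0.3976
(P2/P1)^exp = 2.0837
W = 2.5152 * 103.3060 * 0.6260 * (2.0837 - 1) = 176.2713 kJ

176.2713 kJ


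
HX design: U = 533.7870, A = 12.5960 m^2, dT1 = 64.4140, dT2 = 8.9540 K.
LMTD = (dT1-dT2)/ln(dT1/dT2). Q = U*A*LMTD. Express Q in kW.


LMTD = 28.1062 K
Q = 533.7870 * 12.5960 * 28.1062 = 188974.2625 W = 188.9743 kW

188.9743 kW


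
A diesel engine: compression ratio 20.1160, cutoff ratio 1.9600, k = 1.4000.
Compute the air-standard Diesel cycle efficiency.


r^(k-1) = 3.3221
rc^k = 2.5654
eta = 0.6494 = 64.9398%

64.9398%


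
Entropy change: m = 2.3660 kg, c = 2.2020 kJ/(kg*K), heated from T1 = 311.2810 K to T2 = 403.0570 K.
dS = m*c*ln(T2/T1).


T2/T1 = 1.2948
ln(T2/T1) = 0.2584
dS = 2.3660 * 2.2020 * 0.2584 = 1.3462 kJ/K

1.3462 kJ/K


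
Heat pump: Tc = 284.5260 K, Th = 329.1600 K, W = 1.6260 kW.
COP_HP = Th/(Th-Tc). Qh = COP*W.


COP = 329.1600 / 44.6340 = 7.3746
Qh = 7.3746 * 1.6260 = 11.9912 kW

COP = 7.3746, Qh = 11.9912 kW


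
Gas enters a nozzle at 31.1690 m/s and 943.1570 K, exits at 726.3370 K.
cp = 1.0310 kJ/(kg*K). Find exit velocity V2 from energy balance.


dT = 216.8200 K
2*cp*1000*dT = 447082.8400
V1^2 = 971.5066
V2 = sqrt(448054.3466) = 669.3686 m/s

669.3686 m/s


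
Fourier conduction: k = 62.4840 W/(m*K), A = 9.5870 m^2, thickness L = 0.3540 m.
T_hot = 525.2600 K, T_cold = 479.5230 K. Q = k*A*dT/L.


dT = 45.7370 K
Q = 62.4840 * 9.5870 * 45.7370 / 0.3540 = 77395.5452 W

77395.5452 W


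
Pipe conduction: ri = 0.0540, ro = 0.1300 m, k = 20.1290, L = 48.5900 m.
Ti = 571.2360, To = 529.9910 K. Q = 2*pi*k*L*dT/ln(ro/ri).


dT = 41.2450 K
ln(ro/ri) = 0.8786
Q = 2*pi*20.1290*48.5900*41.2450 / 0.8786 = 288505.1649 W

288505.1649 W


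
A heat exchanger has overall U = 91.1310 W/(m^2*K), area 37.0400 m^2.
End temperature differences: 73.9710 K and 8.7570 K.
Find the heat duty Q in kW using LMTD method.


LMTD = 30.5621 K
Q = 91.1310 * 37.0400 * 30.5621 = 103162.1118 W = 103.1621 kW

103.1621 kW


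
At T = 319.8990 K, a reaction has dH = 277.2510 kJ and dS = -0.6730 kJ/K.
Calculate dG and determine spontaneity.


T*dS = 319.8990 * -0.6730 = -215.2920 kJ
dG = 277.2510 + 215.2920 = 492.5430 kJ (non-spontaneous)

dG = 492.5430 kJ, non-spontaneous


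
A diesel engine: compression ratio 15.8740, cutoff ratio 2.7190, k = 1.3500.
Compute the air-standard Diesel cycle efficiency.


r^(k-1) = 2.6317
rc^k = 3.8588
eta = 0.5319 = 53.1905%

53.1905%


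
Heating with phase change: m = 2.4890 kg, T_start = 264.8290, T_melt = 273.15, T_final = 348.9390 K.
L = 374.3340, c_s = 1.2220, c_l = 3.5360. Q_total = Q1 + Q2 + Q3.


Q1 (sensible, solid) = 2.4890 * 1.2220 * 8.3210 = 25.3088 kJ
Q2 (latent) = 2.4890 * 374.3340 = 931.7173 kJ
Q3 (sensible, liquid) = 2.4890 * 3.5360 * 75.7890 = 667.0269 kJ
Q_total = 1624.0530 kJ

1624.0530 kJ


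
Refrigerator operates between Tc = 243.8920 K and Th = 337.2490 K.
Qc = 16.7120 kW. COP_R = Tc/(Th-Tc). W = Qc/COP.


COP = 243.8920 / 93.3570 = 2.6125
W = 16.7120 / 2.6125 = 6.3970 kW

COP = 2.6125, W = 6.3970 kW


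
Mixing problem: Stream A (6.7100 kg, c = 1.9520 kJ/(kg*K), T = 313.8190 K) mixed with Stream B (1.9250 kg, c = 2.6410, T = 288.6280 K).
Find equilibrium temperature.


num = 5577.7393
den = 18.1818
Tf = 306.7752 K

306.7752 K


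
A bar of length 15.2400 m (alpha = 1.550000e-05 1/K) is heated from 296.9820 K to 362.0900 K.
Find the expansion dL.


dT = 65.1080 K
dL = 1.550000e-05 * 15.2400 * 65.1080 = 0.015380 m
L_final = 15.255380 m

dL = 0.015380 m


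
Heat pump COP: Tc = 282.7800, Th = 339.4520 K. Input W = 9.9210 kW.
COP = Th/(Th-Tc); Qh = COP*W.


COP = 339.4520 / 56.6720 = 5.9898
Qh = 5.9898 * 9.9210 = 59.4245 kW

COP = 5.9898, Qh = 59.4245 kW


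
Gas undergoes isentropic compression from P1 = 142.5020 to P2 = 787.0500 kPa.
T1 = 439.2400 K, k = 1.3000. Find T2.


(k-1)/k = 0.2308
(P2/P1)^exp = 1.4834
T2 = 439.2400 * 1.4834 = 651.5901 K

651.5901 K


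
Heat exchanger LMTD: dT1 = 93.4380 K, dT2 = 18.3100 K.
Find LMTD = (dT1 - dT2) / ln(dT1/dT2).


dT1/dT2 = 5.1031
ln(dT1/dT2) = 1.6299
LMTD = 75.1280 / 1.6299 = 46.0950 K

46.0950 K


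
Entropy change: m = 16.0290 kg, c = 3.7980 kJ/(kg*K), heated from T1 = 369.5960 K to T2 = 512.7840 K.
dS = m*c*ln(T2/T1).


T2/T1 = 1.3874
ln(T2/T1) = 0.3274
dS = 16.0290 * 3.7980 * 0.3274 = 19.9342 kJ/K

19.9342 kJ/K


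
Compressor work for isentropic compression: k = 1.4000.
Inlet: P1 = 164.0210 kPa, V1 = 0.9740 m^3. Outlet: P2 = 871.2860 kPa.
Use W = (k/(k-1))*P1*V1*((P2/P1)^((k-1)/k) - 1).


(k-1)/k = 0.2857
(P2/P1)^exp = 1.6115
W = 3.5000 * 164.0210 * 0.9740 * (1.6115 - 1) = 341.8922 kJ

341.8922 kJ


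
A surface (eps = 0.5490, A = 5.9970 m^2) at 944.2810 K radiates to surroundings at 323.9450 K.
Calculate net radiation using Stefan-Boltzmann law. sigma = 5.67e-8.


T^4 = 7.9507e+11
Tsurr^4 = 1.1012e+10
Q = 0.5490 * 5.67e-8 * 5.9970 * 7.8406e+11 = 146364.9235 W

146364.9235 W


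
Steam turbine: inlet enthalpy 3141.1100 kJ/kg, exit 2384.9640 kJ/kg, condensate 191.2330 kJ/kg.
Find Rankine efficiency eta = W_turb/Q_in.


W = 756.1460 kJ/kg
Q_in = 2949.8770 kJ/kg
eta = 0.2563 = 25.6331%

eta = 25.6331%


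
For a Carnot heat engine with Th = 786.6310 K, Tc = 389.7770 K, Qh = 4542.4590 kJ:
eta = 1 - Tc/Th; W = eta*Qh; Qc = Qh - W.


eta = 1 - 389.7770/786.6310 = 0.5045
W = 0.5045 * 4542.4590 = 2291.6628 kJ
Qc = 4542.4590 - 2291.6628 = 2250.7962 kJ

eta = 50.4498%, W = 2291.6628 kJ, Qc = 2250.7962 kJ


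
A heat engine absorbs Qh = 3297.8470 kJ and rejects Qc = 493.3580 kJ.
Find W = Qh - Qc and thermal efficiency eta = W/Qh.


W = 3297.8470 - 493.3580 = 2804.4890 kJ
eta = 2804.4890 / 3297.8470 = 0.8504 = 85.0400%

W = 2804.4890 kJ, eta = 85.0400%


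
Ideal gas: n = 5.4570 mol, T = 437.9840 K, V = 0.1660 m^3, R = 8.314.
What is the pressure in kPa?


P = nRT/V = 5.4570 * 8.314 * 437.9840 / 0.1660
= 19871.1142 / 0.1660 = 119705.5073 Pa = 119.7055 kPa

119.7055 kPa


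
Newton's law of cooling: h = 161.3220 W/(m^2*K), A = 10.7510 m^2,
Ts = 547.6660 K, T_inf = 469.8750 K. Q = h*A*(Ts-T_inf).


dT = 77.7910 K
Q = 161.3220 * 10.7510 * 77.7910 = 134918.5962 W

134918.5962 W


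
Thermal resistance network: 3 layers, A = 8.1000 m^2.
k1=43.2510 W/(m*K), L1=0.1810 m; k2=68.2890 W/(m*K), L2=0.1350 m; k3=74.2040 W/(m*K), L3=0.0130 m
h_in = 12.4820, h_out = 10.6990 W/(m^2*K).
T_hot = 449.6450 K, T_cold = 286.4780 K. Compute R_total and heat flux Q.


R_conv_in = 1/(12.4820*8.1000) = 0.0099
R_1 = 0.1810/(43.2510*8.1000) = 0.0005
R_2 = 0.1350/(68.2890*8.1000) = 0.0002
R_3 = 0.0130/(74.2040*8.1000) = 2.1629e-05
R_conv_out = 1/(10.6990*8.1000) = 0.0115
R_total = 0.0222 K/W
Q = 163.1670 / 0.0222 = 7345.8204 W

R_total = 0.0222 K/W, Q = 7345.8204 W


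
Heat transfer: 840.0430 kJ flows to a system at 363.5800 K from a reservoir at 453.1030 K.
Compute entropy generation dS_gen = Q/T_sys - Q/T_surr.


dS_sys = 840.0430/363.5800 = 2.3105 kJ/K
dS_surr = -840.0430/453.1030 = -1.8540 kJ/K
dS_gen = 2.3105 - 1.8540 = 0.4565 kJ/K (irreversible)

dS_gen = 0.4565 kJ/K, irreversible


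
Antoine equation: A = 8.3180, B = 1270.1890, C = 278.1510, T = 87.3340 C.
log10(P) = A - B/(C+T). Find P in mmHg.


C+T = 365.4850
B/(C+T) = 3.4754
log10(P) = 8.3180 - 3.4754 = 4.8426
P = 10^4.8426 = 69606.2233 mmHg

69606.2233 mmHg


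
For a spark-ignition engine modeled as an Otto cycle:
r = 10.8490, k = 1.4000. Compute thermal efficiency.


r^(k-1) = 2.5951
eta = 1 - 1/2.5951 = 0.6147 = 61.4660%

61.4660%


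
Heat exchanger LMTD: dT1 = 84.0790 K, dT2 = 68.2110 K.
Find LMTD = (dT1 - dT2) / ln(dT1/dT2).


dT1/dT2 = 1.2326
ln(dT1/dT2) = 0.2092
LMTD = 15.8680 / 0.2092 = 75.8686 K

75.8686 K


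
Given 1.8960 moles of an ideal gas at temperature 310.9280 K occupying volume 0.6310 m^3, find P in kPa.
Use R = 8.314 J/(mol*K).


P = nRT/V = 1.8960 * 8.314 * 310.9280 / 0.6310
= 4901.2650 / 0.6310 = 7767.4565 Pa = 7.7675 kPa

7.7675 kPa


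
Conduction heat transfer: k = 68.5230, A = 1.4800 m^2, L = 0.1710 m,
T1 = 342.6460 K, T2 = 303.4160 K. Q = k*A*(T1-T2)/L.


dT = 39.2300 K
Q = 68.5230 * 1.4800 * 39.2300 / 0.1710 = 23265.9227 W

23265.9227 W


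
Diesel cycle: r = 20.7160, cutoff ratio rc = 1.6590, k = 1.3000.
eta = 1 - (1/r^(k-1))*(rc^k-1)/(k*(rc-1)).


r^(k-1) = 2.4825
rc^k = 1.9311
eta = 0.5622 = 56.2209%

56.2209%


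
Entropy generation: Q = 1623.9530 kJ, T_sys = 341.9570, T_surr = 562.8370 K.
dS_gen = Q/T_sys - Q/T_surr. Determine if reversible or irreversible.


dS_sys = 1623.9530/341.9570 = 4.7490 kJ/K
dS_surr = -1623.9530/562.8370 = -2.8853 kJ/K
dS_gen = 4.7490 - 2.8853 = 1.8637 kJ/K (irreversible)

dS_gen = 1.8637 kJ/K, irreversible


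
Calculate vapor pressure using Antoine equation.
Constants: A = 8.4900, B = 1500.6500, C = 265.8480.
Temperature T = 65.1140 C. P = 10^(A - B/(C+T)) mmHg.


C+T = 330.9620
B/(C+T) = 4.5342
log10(P) = 8.4900 - 4.5342 = 3.9558
P = 10^3.9558 = 9032.2023 mmHg

9032.2023 mmHg


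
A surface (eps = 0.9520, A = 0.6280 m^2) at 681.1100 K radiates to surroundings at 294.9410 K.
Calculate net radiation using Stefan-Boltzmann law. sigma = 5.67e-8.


T^4 = 2.1521e+11
Tsurr^4 = 7.5673e+09
Q = 0.9520 * 5.67e-8 * 0.6280 * 2.0765e+11 = 7038.8733 W

7038.8733 W


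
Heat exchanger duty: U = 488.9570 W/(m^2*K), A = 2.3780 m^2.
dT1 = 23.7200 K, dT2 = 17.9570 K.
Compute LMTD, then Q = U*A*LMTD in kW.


LMTD = 20.7050 K
Q = 488.9570 * 2.3780 * 20.7050 = 24074.5267 W = 24.0745 kW

24.0745 kW


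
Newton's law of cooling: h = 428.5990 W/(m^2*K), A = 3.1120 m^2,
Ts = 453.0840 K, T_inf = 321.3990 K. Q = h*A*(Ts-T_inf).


dT = 131.6850 K
Q = 428.5990 * 3.1120 * 131.6850 = 175641.4646 W

175641.4646 W


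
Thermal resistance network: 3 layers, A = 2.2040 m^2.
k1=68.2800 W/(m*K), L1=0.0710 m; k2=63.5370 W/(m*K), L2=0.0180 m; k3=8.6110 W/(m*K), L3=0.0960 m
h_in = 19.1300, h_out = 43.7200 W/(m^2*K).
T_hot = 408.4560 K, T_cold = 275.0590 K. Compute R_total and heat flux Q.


R_conv_in = 1/(19.1300*2.2040) = 0.0237
R_1 = 0.0710/(68.2800*2.2040) = 0.0005
R_2 = 0.0180/(63.5370*2.2040) = 0.0001
R_3 = 0.0960/(8.6110*2.2040) = 0.0051
R_conv_out = 1/(43.7200*2.2040) = 0.0104
R_total = 0.0398 K/W
Q = 133.3970 / 0.0398 = 3355.5390 W

R_total = 0.0398 K/W, Q = 3355.5390 W


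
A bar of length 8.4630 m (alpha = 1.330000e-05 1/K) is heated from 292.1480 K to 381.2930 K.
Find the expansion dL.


dT = 89.1450 K
dL = 1.330000e-05 * 8.4630 * 89.1450 = 0.010034 m
L_final = 8.473034 m

dL = 0.010034 m


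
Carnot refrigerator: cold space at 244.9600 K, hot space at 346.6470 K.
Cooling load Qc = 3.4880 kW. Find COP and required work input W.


COP = 244.9600 / 101.6870 = 2.4090
W = 3.4880 / 2.4090 = 1.4479 kW

COP = 2.4090, W = 1.4479 kW


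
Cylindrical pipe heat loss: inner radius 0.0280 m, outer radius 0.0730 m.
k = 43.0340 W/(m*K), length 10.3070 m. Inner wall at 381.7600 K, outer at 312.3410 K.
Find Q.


dT = 69.4190 K
ln(ro/ri) = 0.9583
Q = 2*pi*43.0340*10.3070*69.4190 / 0.9583 = 201892.9484 W

201892.9484 W


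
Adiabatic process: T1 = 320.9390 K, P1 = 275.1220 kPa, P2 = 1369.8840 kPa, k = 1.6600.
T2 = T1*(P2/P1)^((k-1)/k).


(k-1)/k = 0.3976
(P2/P1)^exp = 1.8931
T2 = 320.9390 * 1.8931 = 607.5835 K

607.5835 K


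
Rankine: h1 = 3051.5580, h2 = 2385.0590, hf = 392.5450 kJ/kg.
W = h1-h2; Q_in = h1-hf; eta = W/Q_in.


W = 666.4990 kJ/kg
Q_in = 2659.0130 kJ/kg
eta = 0.2507 = 25.0657%

eta = 25.0657%


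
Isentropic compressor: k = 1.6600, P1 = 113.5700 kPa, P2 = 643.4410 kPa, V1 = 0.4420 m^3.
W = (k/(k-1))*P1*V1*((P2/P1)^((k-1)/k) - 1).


(k-1)/k = 0.3976
(P2/P1)^exp = 1.9929
W = 2.5152 * 113.5700 * 0.4420 * (1.9929 - 1) = 125.3576 kJ

125.3576 kJ


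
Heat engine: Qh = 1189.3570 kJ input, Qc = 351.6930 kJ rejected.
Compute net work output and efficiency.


W = 1189.3570 - 351.6930 = 837.6640 kJ
eta = 837.6640 / 1189.3570 = 0.7043 = 70.4300%

W = 837.6640 kJ, eta = 70.4300%


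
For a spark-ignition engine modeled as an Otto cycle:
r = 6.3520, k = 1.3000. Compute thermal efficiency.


r^(k-1) = 1.7413
eta = 1 - 1/1.7413 = 0.4257 = 42.5716%

42.5716%


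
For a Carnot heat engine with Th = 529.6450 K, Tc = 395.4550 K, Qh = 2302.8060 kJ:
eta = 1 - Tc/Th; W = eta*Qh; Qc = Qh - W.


eta = 1 - 395.4550/529.6450 = 0.2534
W = 0.2534 * 2302.8060 = 583.4352 kJ
Qc = 2302.8060 - 583.4352 = 1719.3708 kJ

eta = 25.3358%, W = 583.4352 kJ, Qc = 1719.3708 kJ


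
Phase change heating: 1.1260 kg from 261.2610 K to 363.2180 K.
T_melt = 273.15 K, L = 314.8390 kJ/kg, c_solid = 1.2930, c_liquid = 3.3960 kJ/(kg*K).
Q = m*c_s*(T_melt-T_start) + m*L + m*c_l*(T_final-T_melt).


Q1 (sensible, solid) = 1.1260 * 1.2930 * 11.8890 = 17.3094 kJ
Q2 (latent) = 1.1260 * 314.8390 = 354.5087 kJ
Q3 (sensible, liquid) = 1.1260 * 3.3960 * 90.0680 = 344.4107 kJ
Q_total = 716.2288 kJ

716.2288 kJ


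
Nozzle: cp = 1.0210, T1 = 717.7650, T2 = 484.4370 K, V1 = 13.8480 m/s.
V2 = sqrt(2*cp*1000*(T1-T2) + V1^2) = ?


dT = 233.3280 K
2*cp*1000*dT = 476455.7760
V1^2 = 191.7671
V2 = sqrt(476647.5431) = 690.3967 m/s

690.3967 m/s


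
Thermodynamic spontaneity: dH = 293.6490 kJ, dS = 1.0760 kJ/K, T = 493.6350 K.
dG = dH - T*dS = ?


T*dS = 493.6350 * 1.0760 = 531.1513 kJ
dG = 293.6490 - 531.1513 = -237.5023 kJ (spontaneous)

dG = -237.5023 kJ, spontaneous


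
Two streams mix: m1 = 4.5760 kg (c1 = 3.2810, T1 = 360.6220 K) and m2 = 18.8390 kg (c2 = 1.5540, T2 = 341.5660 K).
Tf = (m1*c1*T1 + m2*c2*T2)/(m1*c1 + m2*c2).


num = 15413.9467
den = 44.2897
Tf = 348.0258 K

348.0258 K


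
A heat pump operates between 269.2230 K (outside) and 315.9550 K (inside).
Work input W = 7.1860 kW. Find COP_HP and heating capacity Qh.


COP = 315.9550 / 46.7320 = 6.7610
Qh = 6.7610 * 7.1860 = 48.5845 kW

COP = 6.7610, Qh = 48.5845 kW


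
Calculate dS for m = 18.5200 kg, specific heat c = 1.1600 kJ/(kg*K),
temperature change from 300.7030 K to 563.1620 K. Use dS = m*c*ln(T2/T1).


T2/T1 = 1.8728
ln(T2/T1) = 0.6274
dS = 18.5200 * 1.1600 * 0.6274 = 13.4795 kJ/K

13.4795 kJ/K


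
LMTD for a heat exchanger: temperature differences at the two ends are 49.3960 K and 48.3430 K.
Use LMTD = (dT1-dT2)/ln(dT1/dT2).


dT1/dT2 = 1.0218
ln(dT1/dT2) = 0.0215
LMTD = 1.0530 / 0.0215 = 48.8676 K

48.8676 K
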